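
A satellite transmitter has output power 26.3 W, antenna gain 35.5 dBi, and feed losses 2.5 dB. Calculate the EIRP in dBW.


Pt = 26.3 W = 14.1996 dBW
EIRP = Pt_dBW + Gt - losses = 14.1996 + 35.5 - 2.5 = 47.1996 dBW

47.1996 dBW


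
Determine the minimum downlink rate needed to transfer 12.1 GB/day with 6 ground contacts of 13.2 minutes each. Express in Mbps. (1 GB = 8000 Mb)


total contact time = 6 * 13.2 * 60 = 4752.0000 s
data = 12.1 GB = 96800.0000 Mb
rate = 96800.0000 / 4752.0000 = 20.3704 Mbps

20.3704 Mbps


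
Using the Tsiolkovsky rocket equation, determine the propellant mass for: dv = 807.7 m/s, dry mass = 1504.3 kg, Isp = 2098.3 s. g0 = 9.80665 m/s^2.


ve = Isp * g0 = 2098.3 * 9.80665 = 20577.293695 m/s
mass ratio = exp(dv/ve) = exp(807.7/20577.293695) = 1.04003254
m_prop = m_dry * (mr - 1) = 1504.3 * (1.04003254 - 1)
m_prop = 60.2210 kg

60.2210 kg


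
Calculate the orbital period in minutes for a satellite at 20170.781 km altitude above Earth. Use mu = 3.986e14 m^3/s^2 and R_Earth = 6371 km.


r = 26541.7810 km = 2.6541781e+07 m
T = 2*pi*sqrt(r^3/mu) = 2*pi*sqrt(1.8697786e+22 / 3.986e14)
T = 43033.4647 s = 717.2244 min

717.2244 minutes


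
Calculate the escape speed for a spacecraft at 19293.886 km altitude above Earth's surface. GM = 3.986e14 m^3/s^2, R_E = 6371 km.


r = 6371.0 + 19293.886 = 25664.8860 km = 2.5664886e+07 m
v_esc = sqrt(2*mu/r) = sqrt(2*3.986e14 / 2.5664886e+07)
v_esc = 5573.3199 m/s = 5.5733 km/s

5.5733 km/s


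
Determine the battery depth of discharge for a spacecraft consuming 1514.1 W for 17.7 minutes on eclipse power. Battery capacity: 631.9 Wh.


E_used = P * t / 60 = 1514.1 * 17.7 / 60 = 446.6595 Wh
DOD = E_used / E_total * 100 = 446.6595 / 631.9 * 100
DOD = 70.6852 %

70.6852 %


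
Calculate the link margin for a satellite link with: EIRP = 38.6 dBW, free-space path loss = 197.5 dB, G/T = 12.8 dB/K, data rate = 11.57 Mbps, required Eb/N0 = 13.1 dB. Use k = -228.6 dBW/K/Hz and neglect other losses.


C/N0 = EIRP - FSPL + G/T - k = 38.6 - 197.5 + 12.8 - (-228.6)
C/N0 = 82.5000 dB-Hz
R_b = 11.57 Mbps = 1.157e+07 bps -> 10*log10(R_b) = 70.6333 dB-Hz
Eb/N0 = C/N0 - 10*log10(R_b) = 82.5000 - 70.6333 = 11.8667 dB
Margin = Eb/N0 - Eb/N0_req = 11.8667 - 13.1 = -1.2333 dB (negative margin: link does not close)

-1.2333 dB


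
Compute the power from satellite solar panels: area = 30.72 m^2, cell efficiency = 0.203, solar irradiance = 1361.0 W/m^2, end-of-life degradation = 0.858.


P = area * eta * S * degradation
P = 30.72 * 0.203 * 1361.0 * 0.858
P = 7282.2010 W

7282.2010 W


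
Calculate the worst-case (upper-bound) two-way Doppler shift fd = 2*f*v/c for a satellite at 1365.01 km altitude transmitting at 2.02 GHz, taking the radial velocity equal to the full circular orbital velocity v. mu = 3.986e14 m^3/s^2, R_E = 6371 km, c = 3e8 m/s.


r = 7.73601e+06 m
v = sqrt(mu/r) = 7178.1104 m/s (worst-case radial velocity)
f = 2.02 GHz = 2.02e+09 Hz
fd = 2*f*v/c = 2*2.02e+09*7178.1104/3.0e+08
fd = 96665.2206 Hz

96665.2206 Hz


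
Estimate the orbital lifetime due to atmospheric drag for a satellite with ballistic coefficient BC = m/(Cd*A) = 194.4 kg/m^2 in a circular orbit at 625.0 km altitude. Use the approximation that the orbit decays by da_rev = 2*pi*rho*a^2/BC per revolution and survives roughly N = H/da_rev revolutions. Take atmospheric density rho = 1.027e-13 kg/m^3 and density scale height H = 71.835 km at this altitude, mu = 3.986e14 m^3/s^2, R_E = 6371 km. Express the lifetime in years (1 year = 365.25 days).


a = R_E + alt = 6996.0000 km = 6.996e+06 m
da_rev = 2*pi*rho*a^2/BC = 2*pi*1.027e-13*(6.996e+06)^2/194.4 = 0.162462695 m per revolution
N = H/da_rev = 71835.0000 m / 0.162462695 m = 442163.0457 revolutions
P = 2*pi*sqrt(a^3/mu) = 5823.5247 s
lifetime = N*P = 442163.0457 * 5823.5247 = 2.5749474e+09 s = 29802.6322 days
years = 29802.6322 / 365.25 = 81.5952 years

81.5952 years


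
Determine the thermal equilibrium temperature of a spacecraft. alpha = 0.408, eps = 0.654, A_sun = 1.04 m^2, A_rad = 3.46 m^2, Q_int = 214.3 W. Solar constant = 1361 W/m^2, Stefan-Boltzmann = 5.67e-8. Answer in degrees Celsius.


Numerator = alpha*S*A_sun + Q_int = 0.408*1361*1.04 + 214.3 = 791.7995 W
Denominator = eps*sigma*A_rad = 0.654*5.67e-8*3.46 = 1.2830303e-07 W/K^4
T^4 = 6.1713237e+09 K^4
T = 280.2816 K = 7.1316 C

7.1316 degrees Celsius


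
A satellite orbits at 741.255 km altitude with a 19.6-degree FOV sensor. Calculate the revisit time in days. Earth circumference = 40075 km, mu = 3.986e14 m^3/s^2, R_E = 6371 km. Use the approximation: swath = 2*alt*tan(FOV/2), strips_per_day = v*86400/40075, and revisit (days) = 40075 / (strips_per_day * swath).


swath = 2*741.255*tan(0.1710423) = 256.0739 km
v = sqrt(mu/r) = 7486.2614 m/s = 7.4863 km/s
strips/day = v*86400/40075 = 7.4863*86400/40075 = 16.1401
coverage/day = strips * swath = 16.1401 * 256.0739 = 4133.0493 km
revisit = 40075 / 4133.0493 = 9.6962 days

9.6962 days


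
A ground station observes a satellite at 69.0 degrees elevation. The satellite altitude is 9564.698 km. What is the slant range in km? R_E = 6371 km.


h = 9564.698 km, el = 69.0 deg
d = -R_E*sin(el) + sqrt((R_E*sin(el))^2 + 2*R_E*h + h^2)
d = -6371.0000*sin(1.2043) + sqrt((6371.0000*0.9335804)^2 + 2*6371.0000*9564.698 + 9564.698^2)
d = 9823.4508 km

9823.4508 km


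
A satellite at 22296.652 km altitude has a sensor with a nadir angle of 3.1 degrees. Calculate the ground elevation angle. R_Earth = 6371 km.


r = R_E + alt = 28667.6520 km
Law of sines in the satellite / Earth-center / ground-point triangle:
  sin(nadir)/R_E = sin(90 + el)/r  =>  cos(el) = (r/R_E)*sin(nadir)
cos(el) = (28667.6520 / 6371.0000) * sin(3.1 deg) = 0.243339
el = arccos(0.243339) = 75.9163 deg
(Earth-central angle = 90 - nadir - el = 10.9837 deg)

75.9163 degrees


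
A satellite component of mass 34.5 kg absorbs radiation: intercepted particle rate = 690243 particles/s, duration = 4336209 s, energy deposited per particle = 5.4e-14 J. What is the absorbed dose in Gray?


Total energy deposited = rate * time * E_per
  = 690243 * 4336209 * 5.4e-14 = 0.161624 J
Dose = E_total / mass = 0.161624 / 34.5
Dose = 0.004684755 Gy

0.0047 Gy


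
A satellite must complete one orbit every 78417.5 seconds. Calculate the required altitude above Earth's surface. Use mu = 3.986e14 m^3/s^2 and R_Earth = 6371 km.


T = 78417.5 s
r = (mu*T^2/(4*pi^2))^(1/3) = (3.986e14 * 78417.5^2 / (4*pi^2))^(1/3)
r = 3.9597507e+07 m = 39597.5073 km
alt = r - R_E = 39597.5073 - 6371 = 33226.5073 km

33226.5073 km


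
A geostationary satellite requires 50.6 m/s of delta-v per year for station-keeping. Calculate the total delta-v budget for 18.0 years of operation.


dV = rate * years = 50.6 * 18.0
dV = 910.8000 m/s

910.8000 m/s


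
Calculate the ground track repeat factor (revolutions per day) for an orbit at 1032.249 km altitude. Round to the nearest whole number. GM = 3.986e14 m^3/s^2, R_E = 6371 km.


r = 7.403249e+06 m
T = 2*pi*sqrt(r^3/mu) = 6339.3504 s = 105.6558 min
revs/day = 1440 / 105.6558 = 13.6292
Rounded: 14 revolutions per day

14 revolutions per day


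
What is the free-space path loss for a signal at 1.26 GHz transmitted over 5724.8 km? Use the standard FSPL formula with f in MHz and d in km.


f = 1.26 GHz = 1260.0000 MHz
d = 5724.8 km
FSPL = 32.44 + 20*log10(1260.0000) + 20*log10(5724.8)
FSPL = 32.44 + 62.0074 + 75.1552
FSPL = 169.6026 dB

169.6026 dB


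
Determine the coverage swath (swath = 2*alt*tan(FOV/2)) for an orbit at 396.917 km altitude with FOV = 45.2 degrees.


FOV = 45.2 deg = 0.7888888 rad
swath = 2 * alt * tan(FOV/2) = 2 * 396.917 * tan(0.3944444)
swath = 2 * 396.917 * 0.4162598
swath = 330.4412 km

330.4412 km


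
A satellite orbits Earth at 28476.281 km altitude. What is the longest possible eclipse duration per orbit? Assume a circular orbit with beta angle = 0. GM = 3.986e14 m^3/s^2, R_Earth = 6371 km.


r = 34847.2810 km
T = 1078.9798 min
Eclipse fraction = arcsin(R_E/r)/pi = arcsin(6371.0000/34847.2810)/pi
= arcsin(0.1828263)/pi = 0.0585246
Eclipse duration = 0.0585246 * 1078.9798 = 63.1469 min

63.1469 minutes


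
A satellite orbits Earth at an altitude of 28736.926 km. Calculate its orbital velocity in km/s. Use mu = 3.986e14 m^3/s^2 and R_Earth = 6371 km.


r = R_E + alt = 6371.0 + 28736.926 = 35107.9260 km = 3.5107926e+07 m
v = sqrt(mu/r) = sqrt(3.986e14 / 3.5107926e+07) = 3369.5046 m/s = 3.3695 km/s

3.3695 km/s


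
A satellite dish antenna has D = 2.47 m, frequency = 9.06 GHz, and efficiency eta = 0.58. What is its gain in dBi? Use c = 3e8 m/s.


lambda = c/f = 3e8 / 9.06e+09 = 0.03311258 m
G = eta*(pi*D/lambda)^2 = 0.58*(pi*2.47/0.03311258)^2
G = 31851.9138 (linear)
G = 10*log10(31851.9138) = 45.0314 dBi

45.0314 dBi


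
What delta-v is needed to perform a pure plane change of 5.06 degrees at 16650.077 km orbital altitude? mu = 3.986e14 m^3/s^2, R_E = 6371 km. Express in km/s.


r = 23021.0770 km = 2.3021077e+07 m
V = sqrt(mu/r) = 4161.0777 m/s
di = 5.06 deg = 0.08831366 rad
dV = 2*V*sin(di/2) = 2*4161.0777*sin(0.04415683)
dV = 367.3606 m/s = 0.3673606 km/s

0.3674 km/s


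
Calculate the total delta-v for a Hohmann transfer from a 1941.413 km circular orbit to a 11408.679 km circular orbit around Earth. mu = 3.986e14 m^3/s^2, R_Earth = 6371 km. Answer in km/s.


r1 = 8312.4130 km = 8.312413e+06 m
r2 = 17779.6790 km = 1.7779679e+07 m
dv1 = sqrt(mu/r1)*(sqrt(2*r2/(r1+r2)) - 1) = 1159.2582 m/s
dv2 = sqrt(mu/r2)*(1 - sqrt(2*r1/(r1+r2))) = 955.3860 m/s
total dv = |dv1| + |dv2| = 1159.2582 + 955.3860 = 2114.6442 m/s = 2.1146 km/s

2.1146 km/s


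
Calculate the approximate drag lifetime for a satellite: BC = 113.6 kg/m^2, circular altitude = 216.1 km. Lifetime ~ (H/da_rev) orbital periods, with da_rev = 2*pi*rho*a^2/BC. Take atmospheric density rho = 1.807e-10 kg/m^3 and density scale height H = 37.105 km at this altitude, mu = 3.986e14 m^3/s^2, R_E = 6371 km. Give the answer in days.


a = R_E + alt = 6587.1000 km = 6.5871e+06 m
da_rev = 2*pi*rho*a^2/BC = 2*pi*1.807e-10*(6.5871e+06)^2/113.6 = 433.658839 m per revolution
N = H/da_rev = 37105.0000 m / 433.658839 m = 85.5627 revolutions
P = 2*pi*sqrt(a^3/mu) = 5320.5019 s
lifetime = N*P = 85.5627 * 5320.5019 = 455236.2522 s = 5.2689 days

5.2689 days


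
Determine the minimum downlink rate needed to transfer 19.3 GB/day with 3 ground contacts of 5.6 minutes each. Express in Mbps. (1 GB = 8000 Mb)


total contact time = 3 * 5.6 * 60 = 1008.0000 s
data = 19.3 GB = 154400.0000 Mb
rate = 154400.0000 / 1008.0000 = 153.1746 Mbps

153.1746 Mbps


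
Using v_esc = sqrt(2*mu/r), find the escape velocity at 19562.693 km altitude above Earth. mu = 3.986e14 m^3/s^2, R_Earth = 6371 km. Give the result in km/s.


r = 6371.0 + 19562.693 = 25933.6930 km = 2.5933693e+07 m
v_esc = sqrt(2*mu/r) = sqrt(2*3.986e14 / 2.5933693e+07)
v_esc = 5544.3605 m/s = 5.5444 km/s

5.5444 km/s


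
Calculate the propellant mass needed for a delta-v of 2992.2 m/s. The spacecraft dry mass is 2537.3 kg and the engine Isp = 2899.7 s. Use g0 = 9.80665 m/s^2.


ve = Isp * g0 = 2899.7 * 9.80665 = 28436.343005 m/s
mass ratio = exp(dv/ve) = exp(2992.2/28436.343005) = 1.11095999
m_prop = m_dry * (mr - 1) = 2537.3 * (1.11095999 - 1)
m_prop = 281.5388 kg

281.5388 kg


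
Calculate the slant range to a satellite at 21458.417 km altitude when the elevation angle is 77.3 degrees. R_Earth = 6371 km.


h = 21458.417 km, el = 77.3 deg
d = -R_E*sin(el) + sqrt((R_E*sin(el))^2 + 2*R_E*h + h^2)
d = -6371.0000*sin(1.3491) + sqrt((6371.0000*0.9755345)^2 + 2*6371.0000*21458.417 + 21458.417^2)
d = 21579.0173 km

21579.0173 km


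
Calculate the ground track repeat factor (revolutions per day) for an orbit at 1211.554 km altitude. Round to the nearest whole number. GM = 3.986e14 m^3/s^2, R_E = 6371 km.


r = 7.582554e+06 m
T = 2*pi*sqrt(r^3/mu) = 6571.0457 s = 109.5174 min
revs/day = 1440 / 109.5174 = 13.1486
Rounded: 13 revolutions per day

13 revolutions per day


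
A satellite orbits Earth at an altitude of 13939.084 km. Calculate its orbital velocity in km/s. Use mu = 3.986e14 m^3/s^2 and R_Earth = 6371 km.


r = R_E + alt = 6371.0 + 13939.084 = 20310.0840 km = 2.0310084e+07 m
v = sqrt(mu/r) = sqrt(3.986e14 / 2.0310084e+07) = 4430.0924 m/s = 4.4301 km/s

4.4301 km/s


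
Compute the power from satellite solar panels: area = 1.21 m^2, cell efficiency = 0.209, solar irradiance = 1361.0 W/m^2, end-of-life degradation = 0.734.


P = area * eta * S * degradation
P = 1.21 * 0.209 * 1361.0 * 0.734
P = 252.6305 W

252.6305 W


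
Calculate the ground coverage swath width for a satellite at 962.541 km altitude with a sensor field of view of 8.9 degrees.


FOV = 8.9 deg = 0.1553343 rad
swath = 2 * alt * tan(FOV/2) = 2 * 962.541 * tan(0.07766715)
swath = 2 * 962.541 * 0.0778237
swath = 149.8170 km

149.8170 km


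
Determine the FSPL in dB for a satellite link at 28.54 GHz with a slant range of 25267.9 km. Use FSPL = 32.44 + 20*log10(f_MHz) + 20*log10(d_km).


f = 28.54 GHz = 28540.0000 MHz
d = 25267.9 km
FSPL = 32.44 + 20*log10(28540.0000) + 20*log10(25267.9)
FSPL = 32.44 + 89.1091 + 88.0514
FSPL = 209.6005 dB

209.6005 dB


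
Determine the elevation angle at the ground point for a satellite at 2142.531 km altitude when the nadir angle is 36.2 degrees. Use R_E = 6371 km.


r = R_E + alt = 8513.5310 km
Law of sines in the satellite / Earth-center / ground-point triangle:
  sin(nadir)/R_E = sin(90 + el)/r  =>  cos(el) = (r/R_E)*sin(nadir)
cos(el) = (8513.5310 / 6371.0000) * sin(36.2 deg) = 0.789223
el = arccos(0.789223) = 37.8870 deg
(Earth-central angle = 90 - nadir - el = 15.9130 deg)

37.8870 degrees


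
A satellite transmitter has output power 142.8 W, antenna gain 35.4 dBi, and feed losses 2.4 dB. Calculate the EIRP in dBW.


Pt = 142.8 W = 21.5473 dBW
EIRP = Pt_dBW + Gt - losses = 21.5473 + 35.4 - 2.4 = 54.5473 dBW

54.5473 dBW


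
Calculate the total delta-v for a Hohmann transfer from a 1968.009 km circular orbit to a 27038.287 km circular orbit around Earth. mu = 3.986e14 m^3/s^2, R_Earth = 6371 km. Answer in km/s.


r1 = 8339.0090 km = 8.339009e+06 m
r2 = 33409.2870 km = 3.3409287e+07 m
dv1 = sqrt(mu/r1)*(sqrt(2*r2/(r1+r2)) - 1) = 1832.9136 m/s
dv2 = sqrt(mu/r2)*(1 - sqrt(2*r1/(r1+r2))) = 1270.9294 m/s
total dv = |dv1| + |dv2| = 1832.9136 + 1270.9294 = 3103.8431 m/s = 3.1038 km/s

3.1038 km/s


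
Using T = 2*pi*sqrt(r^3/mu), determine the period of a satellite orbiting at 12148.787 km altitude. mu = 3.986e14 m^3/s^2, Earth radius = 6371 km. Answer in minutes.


r = 18519.7870 km = 1.8519787e+07 m
T = 2*pi*sqrt(r^3/mu) = 2*pi*sqrt(6.351963e+21 / 3.986e14)
T = 25082.1755 s = 418.0363 min

418.0363 minutes


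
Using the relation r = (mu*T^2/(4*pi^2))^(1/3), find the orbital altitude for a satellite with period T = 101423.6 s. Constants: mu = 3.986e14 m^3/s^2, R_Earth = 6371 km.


T = 101423.6 s
r = (mu*T^2/(4*pi^2))^(1/3) = (3.986e14 * 101423.6^2 / (4*pi^2))^(1/3)
r = 4.7005845e+07 m = 47005.8453 km
alt = r - R_E = 47005.8453 - 6371 = 40634.8453 km

40634.8453 km


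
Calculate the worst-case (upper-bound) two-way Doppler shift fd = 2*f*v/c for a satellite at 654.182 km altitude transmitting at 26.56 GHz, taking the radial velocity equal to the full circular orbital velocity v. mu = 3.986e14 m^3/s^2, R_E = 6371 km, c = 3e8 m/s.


r = 7.025182e+06 m
v = sqrt(mu/r) = 7532.5124 m/s (worst-case radial velocity)
f = 26.56 GHz = 2.656e+10 Hz
fd = 2*f*v/c = 2*2.656e+10*7532.5124/3.0e+08
fd = 1.3337569e+06 Hz

1.3338e+06 Hz


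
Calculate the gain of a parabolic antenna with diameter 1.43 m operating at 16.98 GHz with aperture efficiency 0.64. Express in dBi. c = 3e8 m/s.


lambda = c/f = 3e8 / 1.698e+10 = 0.01766784 m
G = eta*(pi*D/lambda)^2 = 0.64*(pi*1.43/0.01766784)^2
G = 41379.4445 (linear)
G = 10*log10(41379.4445) = 46.1678 dBi

46.1678 dBi


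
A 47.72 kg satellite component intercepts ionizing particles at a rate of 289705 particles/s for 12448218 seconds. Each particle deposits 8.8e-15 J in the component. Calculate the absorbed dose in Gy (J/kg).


Total energy deposited = rate * time * E_per
  = 289705 * 12448218 * 8.8e-15 = 0.03173554 J
Dose = E_total / mass = 0.03173554 / 47.72
Dose = 6.6503639e-04 Gy

6.6504e-04 Gy


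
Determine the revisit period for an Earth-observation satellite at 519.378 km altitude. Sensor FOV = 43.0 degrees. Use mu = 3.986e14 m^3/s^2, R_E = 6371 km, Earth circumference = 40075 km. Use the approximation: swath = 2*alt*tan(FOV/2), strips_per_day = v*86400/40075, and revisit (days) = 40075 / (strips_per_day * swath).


swath = 2*519.378*tan(0.3752458) = 409.1769 km
v = sqrt(mu/r) = 7605.8389 m/s = 7.6058 km/s
strips/day = v*86400/40075 = 7.6058*86400/40075 = 16.3979
coverage/day = strips * swath = 16.3979 * 409.1769 = 6709.6275 km
revisit = 40075 / 6709.6275 = 5.9728 days

5.9728 days


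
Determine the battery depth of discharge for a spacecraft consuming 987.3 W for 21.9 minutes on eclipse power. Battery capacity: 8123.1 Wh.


E_used = P * t / 60 = 987.3 * 21.9 / 60 = 360.3645 Wh
DOD = E_used / E_total * 100 = 360.3645 / 8123.1 * 100
DOD = 4.4363 %

4.4363 %


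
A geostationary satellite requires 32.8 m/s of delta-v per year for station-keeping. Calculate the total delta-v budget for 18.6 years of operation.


dV = rate * years = 32.8 * 18.6
dV = 610.0800 m/s

610.0800 m/s


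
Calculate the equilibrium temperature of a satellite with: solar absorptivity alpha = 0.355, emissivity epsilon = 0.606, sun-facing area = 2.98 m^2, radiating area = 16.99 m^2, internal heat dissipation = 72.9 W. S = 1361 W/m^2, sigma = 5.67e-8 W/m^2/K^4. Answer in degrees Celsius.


Numerator = alpha*S*A_sun + Q_int = 0.355*1361*2.98 + 72.9 = 1512.7019 W
Denominator = eps*sigma*A_rad = 0.606*5.67e-8*16.99 = 5.837798e-07 W/K^4
T^4 = 2.59122e+09 K^4
T = 225.6192 K = -47.5308 C

-47.5308 degrees Celsius


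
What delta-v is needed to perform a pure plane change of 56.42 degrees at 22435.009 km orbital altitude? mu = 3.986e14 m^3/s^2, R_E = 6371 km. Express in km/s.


r = 28806.0090 km = 2.8806009e+07 m
V = sqrt(mu/r) = 3719.8643 m/s
di = 56.42 deg = 0.9847148 rad
dV = 2*V*sin(di/2) = 2*3719.8643*sin(0.4923574)
dV = 3516.7938 m/s = 3.5168 km/s

3.5168 km/s


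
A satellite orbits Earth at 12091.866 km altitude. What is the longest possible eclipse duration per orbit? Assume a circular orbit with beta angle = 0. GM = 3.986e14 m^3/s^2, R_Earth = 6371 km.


r = 18462.8660 km
T = 416.1105 min
Eclipse fraction = arcsin(R_E/r)/pi = arcsin(6371.0000/18462.8660)/pi
= arcsin(0.345071)/pi = 0.1121452
Eclipse duration = 0.1121452 * 416.1105 = 46.6648 min

46.6648 minutes


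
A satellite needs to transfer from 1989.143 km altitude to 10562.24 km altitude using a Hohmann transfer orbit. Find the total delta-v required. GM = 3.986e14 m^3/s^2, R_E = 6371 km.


r1 = 8360.1430 km = 8.360143e+06 m
r2 = 16933.2400 km = 1.693324e+07 m
dv1 = sqrt(mu/r1)*(sqrt(2*r2/(r1+r2)) - 1) = 1084.9672 m/s
dv2 = sqrt(mu/r2)*(1 - sqrt(2*r1/(r1+r2))) = 907.0248 m/s
total dv = |dv1| + |dv2| = 1084.9672 + 907.0248 = 1991.9919 m/s = 1.9920 km/s

1.9920 km/s


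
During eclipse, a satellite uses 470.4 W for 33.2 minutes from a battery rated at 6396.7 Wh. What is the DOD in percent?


E_used = P * t / 60 = 470.4 * 33.2 / 60 = 260.2880 Wh
DOD = E_used / E_total * 100 = 260.2880 / 6396.7 * 100
DOD = 4.0691 %

4.0691 %


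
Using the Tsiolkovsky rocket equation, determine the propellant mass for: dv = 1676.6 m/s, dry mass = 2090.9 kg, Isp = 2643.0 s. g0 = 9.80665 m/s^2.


ve = Isp * g0 = 2643.0 * 9.80665 = 25918.975950 m/s
mass ratio = exp(dv/ve) = exp(1676.6/25918.975950) = 1.06682420
m_prop = m_dry * (mr - 1) = 2090.9 * (1.06682420 - 1)
m_prop = 139.7227 kg

139.7227 kg


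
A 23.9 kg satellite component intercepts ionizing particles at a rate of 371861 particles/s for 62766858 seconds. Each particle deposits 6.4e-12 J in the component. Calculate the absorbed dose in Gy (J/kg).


Total energy deposited = rate * time * E_per
  = 371861 * 62766858 * 6.4e-12 = 149.3795 J
Dose = E_total / mass = 149.3795 / 23.9
Dose = 6.2502 Gy

6.2502 Gy


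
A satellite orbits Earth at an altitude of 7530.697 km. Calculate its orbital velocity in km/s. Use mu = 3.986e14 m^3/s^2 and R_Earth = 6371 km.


r = R_E + alt = 6371.0 + 7530.697 = 13901.6970 km = 1.3901697e+07 m
v = sqrt(mu/r) = sqrt(3.986e14 / 1.3901697e+07) = 5354.6950 m/s = 5.3547 km/s

5.3547 km/s


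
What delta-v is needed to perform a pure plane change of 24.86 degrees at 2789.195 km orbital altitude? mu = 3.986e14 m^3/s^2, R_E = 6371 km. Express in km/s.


r = 9160.1950 km = 9.160195e+06 m
V = sqrt(mu/r) = 6596.5413 m/s
di = 24.86 deg = 0.4338889 rad
dV = 2*V*sin(di/2) = 2*6596.5413*sin(0.2169444)
dV = 2839.7673 m/s = 2.8398 km/s

2.8398 km/s


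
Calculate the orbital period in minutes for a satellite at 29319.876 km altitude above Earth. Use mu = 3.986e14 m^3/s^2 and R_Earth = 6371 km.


r = 35690.8760 km = 3.5690876e+07 m
T = 2*pi*sqrt(r^3/mu) = 2*pi*sqrt(4.5464417e+22 / 3.986e14)
T = 67103.7873 s = 1118.3965 min

1118.3965 minutes


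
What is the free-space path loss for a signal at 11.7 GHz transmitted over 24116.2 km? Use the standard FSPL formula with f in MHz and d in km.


f = 11.7 GHz = 11700.0000 MHz
d = 24116.2 km
FSPL = 32.44 + 20*log10(11700.0000) + 20*log10(24116.2)
FSPL = 32.44 + 81.3637 + 87.6462
FSPL = 201.4499 dB

201.4499 dB


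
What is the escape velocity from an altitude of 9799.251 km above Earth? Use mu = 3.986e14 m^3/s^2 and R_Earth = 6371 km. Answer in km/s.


r = 6371.0 + 9799.251 = 16170.2510 km = 1.6170251e+07 m
v_esc = sqrt(2*mu/r) = sqrt(2*3.986e14 / 1.6170251e+07)
v_esc = 7021.4251 m/s = 7.0214 km/s

7.0214 km/s


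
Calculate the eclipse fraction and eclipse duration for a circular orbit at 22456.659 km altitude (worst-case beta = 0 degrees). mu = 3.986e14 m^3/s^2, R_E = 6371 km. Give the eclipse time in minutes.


r = 28827.6590 km
T = 811.8467 min
Eclipse fraction = arcsin(R_E/r)/pi = arcsin(6371.0000/28827.6590)/pi
= arcsin(0.221003)/pi = 0.07093307
Eclipse duration = 0.07093307 * 811.8467 = 57.5868 min

57.5868 minutes


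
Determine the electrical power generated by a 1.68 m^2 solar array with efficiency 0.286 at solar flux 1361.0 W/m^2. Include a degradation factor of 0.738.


P = area * eta * S * degradation
P = 1.68 * 0.286 * 1361.0 * 0.738
P = 482.6028 W

482.6028 W


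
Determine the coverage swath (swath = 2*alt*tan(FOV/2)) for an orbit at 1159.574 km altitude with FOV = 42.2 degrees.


FOV = 42.2 deg = 0.7365289 rad
swath = 2 * alt * tan(FOV/2) = 2 * 1159.574 * tan(0.3682645)
swath = 2 * 1159.574 * 0.3858679
swath = 894.8847 km

894.8847 km


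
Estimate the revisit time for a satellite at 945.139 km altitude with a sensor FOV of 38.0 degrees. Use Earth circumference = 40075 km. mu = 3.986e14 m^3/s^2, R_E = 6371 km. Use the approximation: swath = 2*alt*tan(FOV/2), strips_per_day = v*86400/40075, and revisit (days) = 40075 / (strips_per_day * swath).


swath = 2*945.139*tan(0.3316126) = 650.8749 km
v = sqrt(mu/r) = 7381.2119 m/s = 7.3812 km/s
strips/day = v*86400/40075 = 7.3812*86400/40075 = 15.9136
coverage/day = strips * swath = 15.9136 * 650.8749 = 10357.7498 km
revisit = 40075 / 10357.7498 = 3.8691 days

3.8691 days


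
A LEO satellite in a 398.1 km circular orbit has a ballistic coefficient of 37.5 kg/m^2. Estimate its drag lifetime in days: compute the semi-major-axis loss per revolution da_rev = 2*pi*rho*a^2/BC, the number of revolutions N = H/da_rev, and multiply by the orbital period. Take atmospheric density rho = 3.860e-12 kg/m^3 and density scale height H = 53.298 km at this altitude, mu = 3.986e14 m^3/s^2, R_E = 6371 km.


a = R_E + alt = 6769.1000 km = 6.7691e+06 m
da_rev = 2*pi*rho*a^2/BC = 2*pi*3.860e-12*(6.7691e+06)^2/37.5 = 29.634511 m per revolution
N = H/da_rev = 53298.0000 m / 29.634511 m = 1798.5112 revolutions
P = 2*pi*sqrt(a^3/mu) = 5542.5244 s
lifetime = N*P = 1798.5112 * 5542.5244 = 9.9682923e+06 s = 115.3738 days

115.3738 days


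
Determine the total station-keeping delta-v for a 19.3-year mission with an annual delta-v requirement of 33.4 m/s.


dV = rate * years = 33.4 * 19.3
dV = 644.6200 m/s

644.6200 m/s


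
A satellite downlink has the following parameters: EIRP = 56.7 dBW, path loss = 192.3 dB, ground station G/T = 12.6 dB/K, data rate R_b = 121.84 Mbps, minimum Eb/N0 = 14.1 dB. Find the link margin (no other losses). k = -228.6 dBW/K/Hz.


C/N0 = EIRP - FSPL + G/T - k = 56.7 - 192.3 + 12.6 - (-228.6)
C/N0 = 105.6000 dB-Hz
R_b = 121.84 Mbps = 1.2184e+08 bps -> 10*log10(R_b) = 80.8579 dB-Hz
Eb/N0 = C/N0 - 10*log10(R_b) = 105.6000 - 80.8579 = 24.7421 dB
Margin = Eb/N0 - Eb/N0_req = 24.7421 - 14.1 = 10.6421 dB (link closes)

10.6421 dB


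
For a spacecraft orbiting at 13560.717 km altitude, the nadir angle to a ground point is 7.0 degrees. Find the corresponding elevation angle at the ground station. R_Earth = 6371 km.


r = R_E + alt = 19931.7170 km
Law of sines in the satellite / Earth-center / ground-point triangle:
  sin(nadir)/R_E = sin(90 + el)/r  =>  cos(el) = (r/R_E)*sin(nadir)
cos(el) = (19931.7170 / 6371.0000) * sin(7.0 deg) = 0.3812691
el = arccos(0.3812691) = 67.5877 deg
(Earth-central angle = 90 - nadir - el = 15.4123 deg)

67.5877 degrees


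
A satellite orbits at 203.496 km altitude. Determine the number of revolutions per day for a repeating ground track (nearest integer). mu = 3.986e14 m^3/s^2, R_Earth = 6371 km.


r = 6.574496e+06 m
T = 2*pi*sqrt(r^3/mu) = 5305.2386 s = 88.4206 min
revs/day = 1440 / 88.4206 = 16.2858
Rounded: 16 revolutions per day

16 revolutions per day


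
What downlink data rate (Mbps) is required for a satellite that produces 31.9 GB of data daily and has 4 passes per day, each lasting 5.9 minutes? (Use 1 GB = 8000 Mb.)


total contact time = 4 * 5.9 * 60 = 1416.0000 s
data = 31.9 GB = 255200.0000 Mb
rate = 255200.0000 / 1416.0000 = 180.2260 Mbps

180.2260 Mbps


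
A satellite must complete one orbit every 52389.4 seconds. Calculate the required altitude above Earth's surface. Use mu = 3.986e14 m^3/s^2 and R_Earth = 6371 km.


T = 52389.4 s
r = (mu*T^2/(4*pi^2))^(1/3) = (3.986e14 * 52389.4^2 / (4*pi^2))^(1/3)
r = 3.0261339e+07 m = 30261.3386 km
alt = r - R_E = 30261.3386 - 6371 = 23890.3386 km

23890.3386 km


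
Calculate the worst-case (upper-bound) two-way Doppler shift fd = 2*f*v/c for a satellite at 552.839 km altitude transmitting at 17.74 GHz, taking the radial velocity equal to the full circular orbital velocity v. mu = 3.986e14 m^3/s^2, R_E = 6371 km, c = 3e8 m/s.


r = 6.923839e+06 m
v = sqrt(mu/r) = 7587.4382 m/s (worst-case radial velocity)
f = 17.74 GHz = 1.774e+10 Hz
fd = 2*f*v/c = 2*1.774e+10*7587.4382/3.0e+08
fd = 897341.0246 Hz

897341.0246 Hz


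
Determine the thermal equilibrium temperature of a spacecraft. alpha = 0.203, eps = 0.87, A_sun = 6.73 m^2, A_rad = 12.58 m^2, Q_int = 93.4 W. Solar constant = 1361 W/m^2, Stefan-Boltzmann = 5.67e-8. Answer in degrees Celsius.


Numerator = alpha*S*A_sun + Q_int = 0.203*1361*6.73 + 93.4 = 1952.7846 W
Denominator = eps*sigma*A_rad = 0.87*5.67e-8*12.58 = 6.2055882e-07 W/K^4
T^4 = 3.1468163e+09 K^4
T = 236.8470 K = -36.3030 C

-36.3030 degrees Celsius


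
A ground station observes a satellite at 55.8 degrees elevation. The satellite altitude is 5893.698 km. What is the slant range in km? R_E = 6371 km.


h = 5893.698 km, el = 55.8 deg
d = -R_E*sin(el) + sqrt((R_E*sin(el))^2 + 2*R_E*h + h^2)
d = -6371.0000*sin(0.9738937) + sqrt((6371.0000*0.8270806)^2 + 2*6371.0000*5893.698 + 5893.698^2)
d = 6460.9305 km

6460.9305 km


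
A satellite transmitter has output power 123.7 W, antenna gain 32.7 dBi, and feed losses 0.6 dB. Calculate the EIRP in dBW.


Pt = 123.7 W = 20.9237 dBW
EIRP = Pt_dBW + Gt - losses = 20.9237 + 32.7 - 0.6 = 53.0237 dBW

53.0237 dBW


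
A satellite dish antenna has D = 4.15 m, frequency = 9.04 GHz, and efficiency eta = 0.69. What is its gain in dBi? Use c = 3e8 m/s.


lambda = c/f = 3e8 / 9.04e+09 = 0.03318584 m
G = eta*(pi*D/lambda)^2 = 0.69*(pi*4.15/0.03318584)^2
G = 106497.4922 (linear)
G = 10*log10(106497.4922) = 50.2734 dBi

50.2734 dBi


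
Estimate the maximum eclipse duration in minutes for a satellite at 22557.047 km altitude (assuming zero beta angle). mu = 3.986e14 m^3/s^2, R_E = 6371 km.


r = 28928.0470 km
T = 816.0911 min
Eclipse fraction = arcsin(R_E/r)/pi = arcsin(6371.0000/28928.0470)/pi
= arcsin(0.2202361)/pi = 0.07068278
Eclipse duration = 0.07068278 * 816.0911 = 57.6836 min

57.6836 minutes


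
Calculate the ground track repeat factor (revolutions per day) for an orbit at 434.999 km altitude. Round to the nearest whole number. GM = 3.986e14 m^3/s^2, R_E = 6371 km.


r = 6.805999e+06 m
T = 2*pi*sqrt(r^3/mu) = 5587.9054 s = 93.1318 min
revs/day = 1440 / 93.1318 = 15.4620
Rounded: 15 revolutions per day

15 revolutions per day


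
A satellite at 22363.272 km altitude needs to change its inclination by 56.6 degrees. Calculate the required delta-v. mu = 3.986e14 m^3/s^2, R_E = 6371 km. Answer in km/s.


r = 28734.2720 km = 2.8734272e+07 m
V = sqrt(mu/r) = 3724.5049 m/s
di = 56.6 deg = 0.9878564 rad
dV = 2*V*sin(di/2) = 2*3724.5049*sin(0.4939282)
dV = 3531.4877 m/s = 3.5315 km/s

3.5315 km/s


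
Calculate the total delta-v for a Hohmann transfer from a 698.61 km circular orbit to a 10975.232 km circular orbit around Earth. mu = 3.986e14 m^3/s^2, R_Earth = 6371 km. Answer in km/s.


r1 = 7069.6100 km = 7.06961e+06 m
r2 = 17346.2320 km = 1.7346232e+07 m
dv1 = sqrt(mu/r1)*(sqrt(2*r2/(r1+r2)) - 1) = 1441.8035 m/s
dv2 = sqrt(mu/r2)*(1 - sqrt(2*r1/(r1+r2))) = 1145.7471 m/s
total dv = |dv1| + |dv2| = 1441.8035 + 1145.7471 = 2587.5506 m/s = 2.5876 km/s

2.5876 km/s


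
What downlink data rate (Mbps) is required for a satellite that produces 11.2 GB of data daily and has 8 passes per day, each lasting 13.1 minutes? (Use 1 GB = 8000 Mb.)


total contact time = 8 * 13.1 * 60 = 6288.0000 s
data = 11.2 GB = 89600.0000 Mb
rate = 89600.0000 / 6288.0000 = 14.2494 Mbps

14.2494 Mbps


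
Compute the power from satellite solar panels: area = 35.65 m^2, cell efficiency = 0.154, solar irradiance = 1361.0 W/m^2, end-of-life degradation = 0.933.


P = area * eta * S * degradation
P = 35.65 * 0.154 * 1361.0 * 0.933
P = 6971.4004 W

6971.4004 W


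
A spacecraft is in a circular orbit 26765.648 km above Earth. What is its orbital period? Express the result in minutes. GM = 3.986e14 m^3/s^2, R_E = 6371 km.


r = 33136.6480 km = 3.3136648e+07 m
T = 2*pi*sqrt(r^3/mu) = 2*pi*sqrt(3.638528e+22 / 3.986e14)
T = 60030.7933 s = 1000.5132 min

1000.5132 minutes


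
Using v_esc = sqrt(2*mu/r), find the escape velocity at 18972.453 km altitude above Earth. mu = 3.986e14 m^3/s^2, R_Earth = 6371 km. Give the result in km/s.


r = 6371.0 + 18972.453 = 25343.4530 km = 2.5343453e+07 m
v_esc = sqrt(2*mu/r) = sqrt(2*3.986e14 / 2.5343453e+07)
v_esc = 5608.5520 m/s = 5.6086 km/s

5.6086 km/s


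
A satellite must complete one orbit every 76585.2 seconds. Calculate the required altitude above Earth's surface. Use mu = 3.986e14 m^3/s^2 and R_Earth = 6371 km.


T = 76585.2 s
r = (mu*T^2/(4*pi^2))^(1/3) = (3.986e14 * 76585.2^2 / (4*pi^2))^(1/3)
r = 3.8978257e+07 m = 38978.2574 km
alt = r - R_E = 38978.2574 - 6371 = 32607.2574 km

32607.2574 km


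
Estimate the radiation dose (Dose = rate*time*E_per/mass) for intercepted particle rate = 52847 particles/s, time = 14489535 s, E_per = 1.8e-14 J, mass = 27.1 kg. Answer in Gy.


Total energy deposited = rate * time * E_per
  = 52847 * 14489535 * 1.8e-14 = 0.01378311 J
Dose = E_total / mass = 0.01378311 / 27.1
Dose = 5.0860193e-04 Gy

5.0860e-04 Gy


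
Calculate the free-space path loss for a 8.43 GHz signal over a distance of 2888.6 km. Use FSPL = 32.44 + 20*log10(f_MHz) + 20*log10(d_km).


f = 8.43 GHz = 8430.0000 MHz
d = 2888.6 km
FSPL = 32.44 + 20*log10(8430.0000) + 20*log10(2888.6)
FSPL = 32.44 + 78.5166 + 69.2137
FSPL = 180.1703 dB

180.1703 dB


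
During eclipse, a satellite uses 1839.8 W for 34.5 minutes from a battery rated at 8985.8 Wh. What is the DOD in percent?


E_used = P * t / 60 = 1839.8 * 34.5 / 60 = 1057.8850 Wh
DOD = E_used / E_total * 100 = 1057.8850 / 8985.8 * 100
DOD = 11.7729 %

11.7729 %


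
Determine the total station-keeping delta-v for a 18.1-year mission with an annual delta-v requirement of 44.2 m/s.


dV = rate * years = 44.2 * 18.1
dV = 800.0200 m/s

800.0200 m/s


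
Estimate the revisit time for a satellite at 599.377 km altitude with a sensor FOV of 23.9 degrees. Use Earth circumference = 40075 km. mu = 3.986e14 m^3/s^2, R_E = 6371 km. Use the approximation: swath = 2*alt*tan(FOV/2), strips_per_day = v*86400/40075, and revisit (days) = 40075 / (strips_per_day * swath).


swath = 2*599.377*tan(0.2085668) = 253.7099 km
v = sqrt(mu/r) = 7562.0669 m/s = 7.5621 km/s
strips/day = v*86400/40075 = 7.5621*86400/40075 = 16.3035
coverage/day = strips * swath = 16.3035 * 253.7099 = 4136.3575 km
revisit = 40075 / 4136.3575 = 9.6885 days

9.6885 days


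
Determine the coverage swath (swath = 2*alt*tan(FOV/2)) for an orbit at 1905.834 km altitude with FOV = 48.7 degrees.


FOV = 48.7 deg = 0.8499753 rad
swath = 2 * alt * tan(FOV/2) = 2 * 1905.834 * tan(0.4249877)
swath = 2 * 1905.834 * 0.4525683
swath = 1725.0401 km

1725.0401 km


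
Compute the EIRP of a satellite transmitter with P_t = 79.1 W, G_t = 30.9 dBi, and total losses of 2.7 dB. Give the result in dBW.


Pt = 79.1 W = 18.9818 dBW
EIRP = Pt_dBW + Gt - losses = 18.9818 + 30.9 - 2.7 = 47.1818 dBW

47.1818 dBW


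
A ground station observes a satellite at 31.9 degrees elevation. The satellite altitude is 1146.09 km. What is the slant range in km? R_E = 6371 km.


h = 1146.09 km, el = 31.9 deg
d = -R_E*sin(el) + sqrt((R_E*sin(el))^2 + 2*R_E*h + h^2)
d = -6371.0000*sin(0.55676) + sqrt((6371.0000*0.5284383)^2 + 2*6371.0000*1146.09 + 1146.09^2)
d = 1853.6201 km

1853.6201 km


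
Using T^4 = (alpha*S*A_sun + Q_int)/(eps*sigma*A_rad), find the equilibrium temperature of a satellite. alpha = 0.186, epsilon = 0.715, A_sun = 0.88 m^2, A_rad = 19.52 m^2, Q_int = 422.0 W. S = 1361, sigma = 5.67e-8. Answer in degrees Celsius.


Numerator = alpha*S*A_sun + Q_int = 0.186*1361*0.88 + 422.0 = 644.7685 W
Denominator = eps*sigma*A_rad = 0.715*5.67e-8*19.52 = 7.9135056e-07 W/K^4
T^4 = 8.1476973e+08 K^4
T = 168.9502 K = -104.1998 C

-104.1998 degrees Celsius


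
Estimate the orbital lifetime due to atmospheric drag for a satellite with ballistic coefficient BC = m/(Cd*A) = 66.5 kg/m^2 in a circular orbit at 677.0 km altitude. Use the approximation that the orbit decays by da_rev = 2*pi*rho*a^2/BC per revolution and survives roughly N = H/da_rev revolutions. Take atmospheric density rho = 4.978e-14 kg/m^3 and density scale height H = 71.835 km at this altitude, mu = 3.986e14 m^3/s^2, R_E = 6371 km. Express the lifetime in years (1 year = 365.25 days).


a = R_E + alt = 7048.0000 km = 7.048e+06 m
da_rev = 2*pi*rho*a^2/BC = 2*pi*4.978e-14*(7.048e+06)^2/66.5 = 0.233638767 m per revolution
N = H/da_rev = 71835.0000 m / 0.233638767 m = 307461.8174 revolutions
P = 2*pi*sqrt(a^3/mu) = 5888.5730 s
lifetime = N*P = 307461.8174 * 5888.5730 = 1.8105114e+09 s = 20954.9926 days
years = 20954.9926 / 365.25 = 57.3716 years

57.3716 years


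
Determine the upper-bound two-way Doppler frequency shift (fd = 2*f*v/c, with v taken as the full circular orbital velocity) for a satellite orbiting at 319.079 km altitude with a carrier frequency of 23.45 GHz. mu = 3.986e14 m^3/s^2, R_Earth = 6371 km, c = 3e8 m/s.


r = 6.690079e+06 m
v = sqrt(mu/r) = 7718.8575 m/s (worst-case radial velocity)
f = 23.45 GHz = 2.345e+10 Hz
fd = 2*f*v/c = 2*2.345e+10*7718.8575/3.0e+08
fd = 1.2067147e+06 Hz

1.2067e+06 Hz


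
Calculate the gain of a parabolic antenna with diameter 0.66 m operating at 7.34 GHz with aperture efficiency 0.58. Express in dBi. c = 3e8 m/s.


lambda = c/f = 3e8 / 7.34e+09 = 0.04087193 m
G = eta*(pi*D/lambda)^2 = 0.58*(pi*0.66/0.04087193)^2
G = 1492.6749 (linear)
G = 10*log10(1492.6749) = 31.7397 dBi

31.7397 dBi


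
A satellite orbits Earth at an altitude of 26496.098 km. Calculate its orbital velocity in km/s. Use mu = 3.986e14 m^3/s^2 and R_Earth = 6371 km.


r = R_E + alt = 6371.0 + 26496.098 = 32867.0980 km = 3.2867098e+07 m
v = sqrt(mu/r) = sqrt(3.986e14 / 3.2867098e+07) = 3482.4747 m/s = 3.4825 km/s

3.4825 km/s


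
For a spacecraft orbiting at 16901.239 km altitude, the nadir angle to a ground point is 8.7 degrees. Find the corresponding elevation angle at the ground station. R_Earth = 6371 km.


r = R_E + alt = 23272.2390 km
Law of sines in the satellite / Earth-center / ground-point triangle:
  sin(nadir)/R_E = sin(90 + el)/r  =>  cos(el) = (r/R_E)*sin(nadir)
cos(el) = (23272.2390 / 6371.0000) * sin(8.7 deg) = 0.5525315
el = arccos(0.5525315) = 56.4591 deg
(Earth-central angle = 90 - nadir - el = 24.8409 deg)

56.4591 degrees


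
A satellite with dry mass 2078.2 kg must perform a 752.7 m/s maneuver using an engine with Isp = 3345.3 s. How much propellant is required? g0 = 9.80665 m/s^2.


ve = Isp * g0 = 3345.3 * 9.80665 = 32806.186245 m/s
mass ratio = exp(dv/ve) = exp(752.7/32806.186245) = 1.02320908
m_prop = m_dry * (mr - 1) = 2078.2 * (1.02320908 - 1)
m_prop = 48.2331 kg

48.2331 kg


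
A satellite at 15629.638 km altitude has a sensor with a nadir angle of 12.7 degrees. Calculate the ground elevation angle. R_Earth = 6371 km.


r = R_E + alt = 22000.6380 km
Law of sines in the satellite / Earth-center / ground-point triangle:
  sin(nadir)/R_E = sin(90 + el)/r  =>  cos(el) = (r/R_E)*sin(nadir)
cos(el) = (22000.6380 / 6371.0000) * sin(12.7 deg) = 0.7591833
el = arccos(0.7591833) = 40.6077 deg
(Earth-central angle = 90 - nadir - el = 36.6923 deg)

40.6077 degrees


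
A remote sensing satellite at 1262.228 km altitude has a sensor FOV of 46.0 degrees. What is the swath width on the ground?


FOV = 46.0 deg = 0.8028515 rad
swath = 2 * alt * tan(FOV/2) = 2 * 1262.228 * tan(0.4014257)
swath = 2 * 1262.228 * 0.4244748
swath = 1071.5680 km

1071.5680 km


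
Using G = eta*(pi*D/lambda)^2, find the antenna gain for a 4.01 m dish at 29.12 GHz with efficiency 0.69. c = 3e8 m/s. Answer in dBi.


lambda = c/f = 3e8 / 2.912e+10 = 0.0103022 m
G = eta*(pi*D/lambda)^2 = 0.69*(pi*4.01/0.0103022)^2
G = 1.0317579e+06 (linear)
G = 10*log10(1.0317579e+06) = 60.1358 dBi

60.1358 dBi


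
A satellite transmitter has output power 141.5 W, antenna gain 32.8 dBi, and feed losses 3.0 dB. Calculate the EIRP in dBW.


Pt = 141.5 W = 21.5076 dBW
EIRP = Pt_dBW + Gt - losses = 21.5076 + 32.8 - 3.0 = 51.3076 dBW

51.3076 dBW


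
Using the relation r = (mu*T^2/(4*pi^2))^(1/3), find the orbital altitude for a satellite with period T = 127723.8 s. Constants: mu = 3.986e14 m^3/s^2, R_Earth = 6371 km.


T = 127723.8 s
r = (mu*T^2/(4*pi^2))^(1/3) = (3.986e14 * 127723.8^2 / (4*pi^2))^(1/3)
r = 5.4815966e+07 m = 54815.9662 km
alt = r - R_E = 54815.9662 - 6371 = 48444.9662 km

48444.9662 km


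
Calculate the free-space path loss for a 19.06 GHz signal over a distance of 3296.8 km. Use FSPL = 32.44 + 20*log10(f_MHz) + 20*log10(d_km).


f = 19.06 GHz = 19060.0000 MHz
d = 3296.8 km
FSPL = 32.44 + 20*log10(19060.0000) + 20*log10(3296.8)
FSPL = 32.44 + 85.6025 + 70.3619
FSPL = 188.4043 dB

188.4043 dB


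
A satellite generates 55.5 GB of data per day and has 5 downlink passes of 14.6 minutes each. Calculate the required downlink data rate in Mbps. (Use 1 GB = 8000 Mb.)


total contact time = 5 * 14.6 * 60 = 4380.0000 s
data = 55.5 GB = 444000.0000 Mb
rate = 444000.0000 / 4380.0000 = 101.3699 Mbps

101.3699 Mbps


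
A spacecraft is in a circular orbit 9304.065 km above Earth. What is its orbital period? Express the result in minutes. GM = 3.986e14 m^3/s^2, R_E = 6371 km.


r = 15675.0650 km = 1.5675065e+07 m
T = 2*pi*sqrt(r^3/mu) = 2*pi*sqrt(3.8514836e+21 / 3.986e14)
T = 19531.0345 s = 325.5172 min

325.5172 minutes
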